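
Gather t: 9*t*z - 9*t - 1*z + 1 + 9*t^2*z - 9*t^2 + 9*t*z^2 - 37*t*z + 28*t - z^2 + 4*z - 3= t^2*(9*z - 9) + t*(9*z^2 - 28*z + 19) - z^2 + 3*z - 2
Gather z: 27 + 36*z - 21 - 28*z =8*z + 6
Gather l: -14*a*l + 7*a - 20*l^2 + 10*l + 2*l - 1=7*a - 20*l^2 + l*(12 - 14*a) - 1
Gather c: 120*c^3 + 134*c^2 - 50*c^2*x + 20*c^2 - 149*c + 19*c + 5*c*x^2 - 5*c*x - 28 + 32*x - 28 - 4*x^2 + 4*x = 120*c^3 + c^2*(154 - 50*x) + c*(5*x^2 - 5*x - 130) - 4*x^2 + 36*x - 56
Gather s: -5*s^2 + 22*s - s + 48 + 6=-5*s^2 + 21*s + 54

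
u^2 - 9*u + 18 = (u - 6)*(u - 3)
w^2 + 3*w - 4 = (w - 1)*(w + 4)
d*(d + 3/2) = d^2 + 3*d/2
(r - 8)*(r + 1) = r^2 - 7*r - 8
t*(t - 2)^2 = t^3 - 4*t^2 + 4*t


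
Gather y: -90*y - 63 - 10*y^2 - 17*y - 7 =-10*y^2 - 107*y - 70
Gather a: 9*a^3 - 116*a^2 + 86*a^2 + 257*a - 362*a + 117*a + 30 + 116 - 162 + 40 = 9*a^3 - 30*a^2 + 12*a + 24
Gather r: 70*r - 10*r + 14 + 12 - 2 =60*r + 24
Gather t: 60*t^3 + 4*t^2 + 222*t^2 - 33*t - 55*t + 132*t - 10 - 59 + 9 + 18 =60*t^3 + 226*t^2 + 44*t - 42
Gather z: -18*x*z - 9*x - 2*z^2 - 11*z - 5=-9*x - 2*z^2 + z*(-18*x - 11) - 5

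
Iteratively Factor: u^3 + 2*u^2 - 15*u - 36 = (u - 4)*(u^2 + 6*u + 9) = (u - 4)*(u + 3)*(u + 3)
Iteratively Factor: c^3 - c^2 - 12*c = (c - 4)*(c^2 + 3*c) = (c - 4)*(c + 3)*(c)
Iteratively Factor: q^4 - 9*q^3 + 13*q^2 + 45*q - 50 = (q - 1)*(q^3 - 8*q^2 + 5*q + 50) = (q - 1)*(q + 2)*(q^2 - 10*q + 25) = (q - 5)*(q - 1)*(q + 2)*(q - 5)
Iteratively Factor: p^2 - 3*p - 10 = (p - 5)*(p + 2)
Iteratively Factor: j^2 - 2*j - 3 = (j + 1)*(j - 3)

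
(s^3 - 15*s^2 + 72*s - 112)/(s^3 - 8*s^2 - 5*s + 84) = (s - 4)/(s + 3)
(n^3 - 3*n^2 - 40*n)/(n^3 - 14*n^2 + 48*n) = (n + 5)/(n - 6)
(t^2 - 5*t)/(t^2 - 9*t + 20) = t/(t - 4)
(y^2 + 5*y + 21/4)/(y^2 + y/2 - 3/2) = (y + 7/2)/(y - 1)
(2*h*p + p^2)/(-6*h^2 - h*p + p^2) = p/(-3*h + p)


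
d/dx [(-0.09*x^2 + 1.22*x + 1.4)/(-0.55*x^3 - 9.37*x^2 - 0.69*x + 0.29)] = (-0.0495*x^4 + 1.342*x^3 + 13.8035*x^2 + 26.1838*x + 1.3198)/(0.3025*x^6 + 10.307*x^5 + 88.5559*x^4 + 12.6116*x^3 - 4.9585*x^2 - 0.4002*x + 0.0841)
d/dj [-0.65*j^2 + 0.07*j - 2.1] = 0.07 - 1.3*j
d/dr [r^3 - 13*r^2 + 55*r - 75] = 3*r^2 - 26*r + 55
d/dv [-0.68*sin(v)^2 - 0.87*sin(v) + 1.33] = -(1.36*sin(v) + 0.87)*cos(v)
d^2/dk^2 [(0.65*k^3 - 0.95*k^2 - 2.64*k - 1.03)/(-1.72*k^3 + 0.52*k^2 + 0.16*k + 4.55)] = (4.45823999999999*k^6 + 45.787776*k^5 - 37.075632*k^4 + 95.111296*k^3 + 231.572616*k^2 - 69.338334*k + 30.669686)/(5.088448*k^9 - 4.615104*k^8 - 0.0247679999999995*k^7 - 39.664144*k^6 + 24.419424*k^5 + 3.782064*k^4 + 104.549444*k^3 - 32.64534*k^2 - 9.9372*k - 94.196375)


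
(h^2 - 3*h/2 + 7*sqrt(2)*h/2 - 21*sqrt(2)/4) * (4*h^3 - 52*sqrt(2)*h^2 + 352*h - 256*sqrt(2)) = 4*h^5 - 38*sqrt(2)*h^4 - 6*h^4 - 12*h^3 + 57*sqrt(2)*h^3 + 18*h^2 + 976*sqrt(2)*h^2 - 1464*sqrt(2)*h - 1792*h + 2688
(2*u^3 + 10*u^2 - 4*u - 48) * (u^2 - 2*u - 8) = 2*u^5 + 6*u^4 - 40*u^3 - 120*u^2 + 128*u + 384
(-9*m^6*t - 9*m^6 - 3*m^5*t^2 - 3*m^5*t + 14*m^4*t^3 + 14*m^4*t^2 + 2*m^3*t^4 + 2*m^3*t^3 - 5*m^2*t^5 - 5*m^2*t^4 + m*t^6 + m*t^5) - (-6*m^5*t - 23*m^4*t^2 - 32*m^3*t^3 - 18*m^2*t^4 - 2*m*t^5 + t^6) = -9*m^6*t - 9*m^6 - 3*m^5*t^2 + 3*m^5*t + 14*m^4*t^3 + 37*m^4*t^2 + 2*m^3*t^4 + 34*m^3*t^3 - 5*m^2*t^5 + 13*m^2*t^4 + m*t^6 + 3*m*t^5 - t^6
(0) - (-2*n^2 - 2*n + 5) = 2*n^2 + 2*n - 5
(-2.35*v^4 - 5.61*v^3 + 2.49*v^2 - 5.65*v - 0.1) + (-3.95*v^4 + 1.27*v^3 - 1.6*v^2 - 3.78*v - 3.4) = -6.3*v^4 - 4.34*v^3 + 0.89*v^2 - 9.43*v - 3.5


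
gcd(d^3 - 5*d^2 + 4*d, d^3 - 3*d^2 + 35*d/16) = d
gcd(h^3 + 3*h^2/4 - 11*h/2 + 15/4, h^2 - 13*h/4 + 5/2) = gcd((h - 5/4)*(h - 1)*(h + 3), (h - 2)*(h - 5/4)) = h - 5/4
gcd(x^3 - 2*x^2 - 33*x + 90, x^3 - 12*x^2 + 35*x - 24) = x - 3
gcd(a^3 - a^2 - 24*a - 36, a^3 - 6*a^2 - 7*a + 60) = a + 3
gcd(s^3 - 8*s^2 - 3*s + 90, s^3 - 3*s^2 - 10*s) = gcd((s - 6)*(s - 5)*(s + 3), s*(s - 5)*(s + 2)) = s - 5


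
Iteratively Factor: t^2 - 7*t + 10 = (t - 2)*(t - 5)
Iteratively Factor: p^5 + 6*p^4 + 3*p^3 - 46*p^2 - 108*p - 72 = (p - 3)*(p^4 + 9*p^3 + 30*p^2 + 44*p + 24) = (p - 3)*(p + 2)*(p^3 + 7*p^2 + 16*p + 12) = (p - 3)*(p + 2)^2*(p^2 + 5*p + 6) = (p - 3)*(p + 2)^3*(p + 3)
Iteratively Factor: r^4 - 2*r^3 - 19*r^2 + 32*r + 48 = (r + 1)*(r^3 - 3*r^2 - 16*r + 48) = (r - 3)*(r + 1)*(r^2 - 16) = (r - 4)*(r - 3)*(r + 1)*(r + 4)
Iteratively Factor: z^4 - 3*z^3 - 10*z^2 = (z - 5)*(z^3 + 2*z^2) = z*(z - 5)*(z^2 + 2*z) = z*(z - 5)*(z + 2)*(z)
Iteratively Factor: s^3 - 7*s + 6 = (s - 2)*(s^2 + 2*s - 3) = (s - 2)*(s + 3)*(s - 1)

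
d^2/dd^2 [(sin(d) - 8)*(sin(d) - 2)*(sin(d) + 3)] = -9*sin(d)^3 + 28*sin(d)^2 + 20*sin(d) - 14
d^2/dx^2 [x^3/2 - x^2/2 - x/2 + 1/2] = 3*x - 1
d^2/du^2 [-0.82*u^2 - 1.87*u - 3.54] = -1.64000000000000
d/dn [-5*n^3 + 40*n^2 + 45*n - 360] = -15*n^2 + 80*n + 45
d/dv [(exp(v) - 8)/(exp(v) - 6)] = 2*exp(v)/(exp(v) - 6)^2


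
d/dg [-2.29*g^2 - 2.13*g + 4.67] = -4.58*g - 2.13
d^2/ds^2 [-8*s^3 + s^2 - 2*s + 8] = 2 - 48*s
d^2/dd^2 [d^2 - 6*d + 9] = 2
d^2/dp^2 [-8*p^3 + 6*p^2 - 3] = 12 - 48*p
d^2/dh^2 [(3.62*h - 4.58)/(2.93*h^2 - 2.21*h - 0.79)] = ((42.8392 - 63.6396*h)*(-2.93*h^2 + 2.21*h + 0.79) - (3.62*h - 4.58)*(5.86*h - 2.21)*(11.72*h - 4.42))/(-2.93*h^2 + 2.21*h + 0.79)^3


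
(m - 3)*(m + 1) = m^2 - 2*m - 3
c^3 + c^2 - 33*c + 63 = (c - 3)^2*(c + 7)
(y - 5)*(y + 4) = y^2 - y - 20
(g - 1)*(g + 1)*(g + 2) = g^3 + 2*g^2 - g - 2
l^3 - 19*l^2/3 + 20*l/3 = l*(l - 5)*(l - 4/3)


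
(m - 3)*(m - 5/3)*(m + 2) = m^3 - 8*m^2/3 - 13*m/3 + 10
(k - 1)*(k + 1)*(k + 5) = k^3 + 5*k^2 - k - 5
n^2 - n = n*(n - 1)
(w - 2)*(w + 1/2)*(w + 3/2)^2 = w^4 + 3*w^3/2 - 13*w^2/4 - 51*w/8 - 9/4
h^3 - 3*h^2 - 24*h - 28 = (h - 7)*(h + 2)^2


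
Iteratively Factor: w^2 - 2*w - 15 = (w + 3)*(w - 5)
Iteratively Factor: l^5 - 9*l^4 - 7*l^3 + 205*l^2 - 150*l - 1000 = (l + 2)*(l^4 - 11*l^3 + 15*l^2 + 175*l - 500) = (l - 5)*(l + 2)*(l^3 - 6*l^2 - 15*l + 100) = (l - 5)*(l + 2)*(l + 4)*(l^2 - 10*l + 25) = (l - 5)^2*(l + 2)*(l + 4)*(l - 5)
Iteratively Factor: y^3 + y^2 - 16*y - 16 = (y - 4)*(y^2 + 5*y + 4) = (y - 4)*(y + 1)*(y + 4)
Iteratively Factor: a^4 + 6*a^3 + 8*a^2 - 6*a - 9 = (a + 3)*(a^3 + 3*a^2 - a - 3) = (a + 3)^2*(a^2 - 1) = (a + 1)*(a + 3)^2*(a - 1)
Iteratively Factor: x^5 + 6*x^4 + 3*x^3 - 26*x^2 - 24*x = (x + 1)*(x^4 + 5*x^3 - 2*x^2 - 24*x) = x*(x + 1)*(x^3 + 5*x^2 - 2*x - 24) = x*(x - 2)*(x + 1)*(x^2 + 7*x + 12) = x*(x - 2)*(x + 1)*(x + 4)*(x + 3)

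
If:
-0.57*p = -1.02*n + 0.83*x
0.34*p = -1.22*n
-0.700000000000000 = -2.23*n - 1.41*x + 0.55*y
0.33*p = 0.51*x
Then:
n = 0.00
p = 0.00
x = 0.00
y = -1.27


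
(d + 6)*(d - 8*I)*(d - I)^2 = d^4 + 6*d^3 - 10*I*d^3 - 17*d^2 - 60*I*d^2 - 102*d + 8*I*d + 48*I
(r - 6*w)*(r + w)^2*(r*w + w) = r^4*w - 4*r^3*w^2 + r^3*w - 11*r^2*w^3 - 4*r^2*w^2 - 6*r*w^4 - 11*r*w^3 - 6*w^4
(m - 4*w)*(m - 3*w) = m^2 - 7*m*w + 12*w^2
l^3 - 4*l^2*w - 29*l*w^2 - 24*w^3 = (l - 8*w)*(l + w)*(l + 3*w)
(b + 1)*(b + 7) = b^2 + 8*b + 7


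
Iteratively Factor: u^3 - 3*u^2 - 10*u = (u - 5)*(u^2 + 2*u) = (u - 5)*(u + 2)*(u)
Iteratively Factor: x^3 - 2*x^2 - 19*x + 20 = (x - 5)*(x^2 + 3*x - 4) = (x - 5)*(x + 4)*(x - 1)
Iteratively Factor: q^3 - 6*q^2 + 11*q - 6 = (q - 1)*(q^2 - 5*q + 6) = (q - 3)*(q - 1)*(q - 2)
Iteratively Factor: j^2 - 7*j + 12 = (j - 4)*(j - 3)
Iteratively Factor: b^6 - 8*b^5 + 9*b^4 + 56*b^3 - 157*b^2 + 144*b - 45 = (b - 3)*(b^5 - 5*b^4 - 6*b^3 + 38*b^2 - 43*b + 15) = (b - 3)*(b - 1)*(b^4 - 4*b^3 - 10*b^2 + 28*b - 15) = (b - 3)*(b - 1)^2*(b^3 - 3*b^2 - 13*b + 15) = (b - 3)*(b - 1)^3*(b^2 - 2*b - 15) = (b - 3)*(b - 1)^3*(b + 3)*(b - 5)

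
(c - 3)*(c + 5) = c^2 + 2*c - 15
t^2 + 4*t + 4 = (t + 2)^2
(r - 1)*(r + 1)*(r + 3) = r^3 + 3*r^2 - r - 3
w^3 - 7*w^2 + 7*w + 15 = (w - 5)*(w - 3)*(w + 1)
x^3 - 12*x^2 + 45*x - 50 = (x - 5)^2*(x - 2)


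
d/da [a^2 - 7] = 2*a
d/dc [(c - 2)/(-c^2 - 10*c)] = (c^2 - 4*c - 20)/(c^2*(c^2 + 20*c + 100))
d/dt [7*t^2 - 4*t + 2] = 14*t - 4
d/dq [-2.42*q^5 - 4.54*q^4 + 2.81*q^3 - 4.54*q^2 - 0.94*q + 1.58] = -12.1*q^4 - 18.16*q^3 + 8.43*q^2 - 9.08*q - 0.94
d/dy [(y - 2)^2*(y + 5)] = (y - 2)*(3*y + 8)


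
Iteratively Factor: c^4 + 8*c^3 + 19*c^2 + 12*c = (c + 1)*(c^3 + 7*c^2 + 12*c) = (c + 1)*(c + 4)*(c^2 + 3*c) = (c + 1)*(c + 3)*(c + 4)*(c)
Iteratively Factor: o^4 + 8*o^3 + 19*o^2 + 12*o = (o)*(o^3 + 8*o^2 + 19*o + 12) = o*(o + 3)*(o^2 + 5*o + 4) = o*(o + 3)*(o + 4)*(o + 1)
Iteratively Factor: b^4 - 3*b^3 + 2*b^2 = (b - 2)*(b^3 - b^2) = b*(b - 2)*(b^2 - b) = b^2*(b - 2)*(b - 1)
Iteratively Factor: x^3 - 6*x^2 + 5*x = (x - 5)*(x^2 - x) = (x - 5)*(x - 1)*(x)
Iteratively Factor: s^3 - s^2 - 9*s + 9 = (s - 1)*(s^2 - 9) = (s - 3)*(s - 1)*(s + 3)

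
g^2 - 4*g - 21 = (g - 7)*(g + 3)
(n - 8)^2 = n^2 - 16*n + 64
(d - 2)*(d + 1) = d^2 - d - 2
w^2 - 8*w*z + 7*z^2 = (w - 7*z)*(w - z)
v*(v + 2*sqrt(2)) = v^2 + 2*sqrt(2)*v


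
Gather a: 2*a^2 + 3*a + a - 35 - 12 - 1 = 2*a^2 + 4*a - 48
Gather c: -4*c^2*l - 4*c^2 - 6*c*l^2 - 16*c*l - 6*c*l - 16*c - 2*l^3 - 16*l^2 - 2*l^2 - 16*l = c^2*(-4*l - 4) + c*(-6*l^2 - 22*l - 16) - 2*l^3 - 18*l^2 - 16*l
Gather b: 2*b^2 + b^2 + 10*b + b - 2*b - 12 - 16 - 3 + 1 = 3*b^2 + 9*b - 30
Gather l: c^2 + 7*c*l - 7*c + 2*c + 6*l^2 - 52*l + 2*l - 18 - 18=c^2 - 5*c + 6*l^2 + l*(7*c - 50) - 36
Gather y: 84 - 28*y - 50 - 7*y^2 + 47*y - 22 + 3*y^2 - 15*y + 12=-4*y^2 + 4*y + 24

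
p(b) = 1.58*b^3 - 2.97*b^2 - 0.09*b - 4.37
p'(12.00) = 611.19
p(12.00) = 2297.11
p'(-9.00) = 437.31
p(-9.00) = -1395.95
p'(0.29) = -1.41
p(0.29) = -4.61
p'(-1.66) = 22.83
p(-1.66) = -19.63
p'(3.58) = 39.39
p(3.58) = 29.74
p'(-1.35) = 16.57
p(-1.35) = -13.55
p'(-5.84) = 196.26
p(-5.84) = -419.84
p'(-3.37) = 73.76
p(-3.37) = -98.27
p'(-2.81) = 54.03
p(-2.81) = -62.63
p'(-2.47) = 43.50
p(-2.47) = -46.08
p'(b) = 4.74*b^2 - 5.94*b - 0.09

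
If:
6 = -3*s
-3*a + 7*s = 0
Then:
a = -14/3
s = -2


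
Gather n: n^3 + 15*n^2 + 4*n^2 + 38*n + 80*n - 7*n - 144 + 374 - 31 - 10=n^3 + 19*n^2 + 111*n + 189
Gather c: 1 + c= c + 1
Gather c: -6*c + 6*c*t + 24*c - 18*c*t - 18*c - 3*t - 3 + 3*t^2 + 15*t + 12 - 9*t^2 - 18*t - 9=-12*c*t - 6*t^2 - 6*t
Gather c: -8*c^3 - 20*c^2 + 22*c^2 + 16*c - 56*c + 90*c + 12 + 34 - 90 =-8*c^3 + 2*c^2 + 50*c - 44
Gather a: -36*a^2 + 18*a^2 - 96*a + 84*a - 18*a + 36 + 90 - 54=-18*a^2 - 30*a + 72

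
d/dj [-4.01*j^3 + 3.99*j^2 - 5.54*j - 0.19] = -12.03*j^2 + 7.98*j - 5.54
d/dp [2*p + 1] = 2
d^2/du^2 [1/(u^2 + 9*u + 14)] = 2*(-u^2 - 9*u + (2*u + 9)^2 - 14)/(u^2 + 9*u + 14)^3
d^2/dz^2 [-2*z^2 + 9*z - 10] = -4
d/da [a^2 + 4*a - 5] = 2*a + 4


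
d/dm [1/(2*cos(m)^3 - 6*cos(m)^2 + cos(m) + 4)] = (6*cos(m)^2 - 12*cos(m) + 1)*sin(m)/(2*cos(m)^3 - 6*cos(m)^2 + cos(m) + 4)^2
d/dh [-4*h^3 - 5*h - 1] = -12*h^2 - 5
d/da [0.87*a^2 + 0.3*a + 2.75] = 1.74*a + 0.3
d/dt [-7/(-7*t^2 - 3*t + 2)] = 7*(-14*t - 3)/(7*t^2 + 3*t - 2)^2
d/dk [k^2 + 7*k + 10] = 2*k + 7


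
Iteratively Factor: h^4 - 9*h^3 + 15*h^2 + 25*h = (h - 5)*(h^3 - 4*h^2 - 5*h) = h*(h - 5)*(h^2 - 4*h - 5) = h*(h - 5)*(h + 1)*(h - 5)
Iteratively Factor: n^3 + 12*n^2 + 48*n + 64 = (n + 4)*(n^2 + 8*n + 16) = (n + 4)^2*(n + 4)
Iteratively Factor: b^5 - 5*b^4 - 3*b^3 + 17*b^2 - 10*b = (b - 1)*(b^4 - 4*b^3 - 7*b^2 + 10*b) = (b - 1)*(b + 2)*(b^3 - 6*b^2 + 5*b) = (b - 1)^2*(b + 2)*(b^2 - 5*b) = (b - 5)*(b - 1)^2*(b + 2)*(b)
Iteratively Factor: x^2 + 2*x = (x + 2)*(x)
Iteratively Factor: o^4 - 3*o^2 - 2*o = (o)*(o^3 - 3*o - 2) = o*(o + 1)*(o^2 - o - 2) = o*(o - 2)*(o + 1)*(o + 1)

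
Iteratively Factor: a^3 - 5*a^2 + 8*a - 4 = (a - 1)*(a^2 - 4*a + 4) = (a - 2)*(a - 1)*(a - 2)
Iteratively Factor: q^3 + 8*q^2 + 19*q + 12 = (q + 1)*(q^2 + 7*q + 12) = (q + 1)*(q + 4)*(q + 3)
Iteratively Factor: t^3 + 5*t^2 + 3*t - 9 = (t + 3)*(t^2 + 2*t - 3) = (t - 1)*(t + 3)*(t + 3)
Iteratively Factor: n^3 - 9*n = (n + 3)*(n^2 - 3*n) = n*(n + 3)*(n - 3)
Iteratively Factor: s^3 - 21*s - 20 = (s + 4)*(s^2 - 4*s - 5) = (s + 1)*(s + 4)*(s - 5)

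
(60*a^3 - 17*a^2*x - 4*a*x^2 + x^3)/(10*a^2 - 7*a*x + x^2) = (-12*a^2 + a*x + x^2)/(-2*a + x)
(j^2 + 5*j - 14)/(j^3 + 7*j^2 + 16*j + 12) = (j^2 + 5*j - 14)/(j^3 + 7*j^2 + 16*j + 12)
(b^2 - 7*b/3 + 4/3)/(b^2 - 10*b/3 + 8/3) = (b - 1)/(b - 2)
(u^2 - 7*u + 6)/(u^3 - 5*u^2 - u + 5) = (u - 6)/(u^2 - 4*u - 5)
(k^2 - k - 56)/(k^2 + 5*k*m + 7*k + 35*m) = (k - 8)/(k + 5*m)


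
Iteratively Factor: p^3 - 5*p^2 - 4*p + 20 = (p + 2)*(p^2 - 7*p + 10) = (p - 2)*(p + 2)*(p - 5)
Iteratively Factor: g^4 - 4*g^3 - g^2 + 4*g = (g + 1)*(g^3 - 5*g^2 + 4*g) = (g - 4)*(g + 1)*(g^2 - g) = (g - 4)*(g - 1)*(g + 1)*(g)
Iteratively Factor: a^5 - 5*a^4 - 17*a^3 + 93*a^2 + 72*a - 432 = (a - 4)*(a^4 - a^3 - 21*a^2 + 9*a + 108) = (a - 4)*(a - 3)*(a^3 + 2*a^2 - 15*a - 36) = (a - 4)^2*(a - 3)*(a^2 + 6*a + 9) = (a - 4)^2*(a - 3)*(a + 3)*(a + 3)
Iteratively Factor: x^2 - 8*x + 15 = (x - 3)*(x - 5)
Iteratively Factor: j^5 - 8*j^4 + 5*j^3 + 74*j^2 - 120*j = (j)*(j^4 - 8*j^3 + 5*j^2 + 74*j - 120) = j*(j - 2)*(j^3 - 6*j^2 - 7*j + 60) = j*(j - 5)*(j - 2)*(j^2 - j - 12) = j*(j - 5)*(j - 4)*(j - 2)*(j + 3)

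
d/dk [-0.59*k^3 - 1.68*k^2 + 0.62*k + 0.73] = -1.77*k^2 - 3.36*k + 0.62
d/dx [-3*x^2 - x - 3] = -6*x - 1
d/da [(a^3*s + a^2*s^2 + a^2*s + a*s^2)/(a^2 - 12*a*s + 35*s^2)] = s*(-2*a*(a - 6*s)*(a^2 + a*s + a + s) + (a^2 - 12*a*s + 35*s^2)*(3*a^2 + 2*a*s + 2*a + s))/(a^2 - 12*a*s + 35*s^2)^2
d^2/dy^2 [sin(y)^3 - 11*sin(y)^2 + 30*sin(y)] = -9*sin(y)^3 + 44*sin(y)^2 - 24*sin(y) - 22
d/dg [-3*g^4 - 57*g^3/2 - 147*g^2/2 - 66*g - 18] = -12*g^3 - 171*g^2/2 - 147*g - 66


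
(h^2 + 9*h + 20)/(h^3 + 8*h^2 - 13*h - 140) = (h + 4)/(h^2 + 3*h - 28)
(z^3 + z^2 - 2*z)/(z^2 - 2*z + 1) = z*(z + 2)/(z - 1)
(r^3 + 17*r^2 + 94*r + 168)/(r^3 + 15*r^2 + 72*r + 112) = (r + 6)/(r + 4)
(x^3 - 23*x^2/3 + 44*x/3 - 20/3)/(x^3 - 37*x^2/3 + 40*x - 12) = (3*x^3 - 23*x^2 + 44*x - 20)/(3*x^3 - 37*x^2 + 120*x - 36)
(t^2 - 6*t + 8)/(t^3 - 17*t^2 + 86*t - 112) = (t - 4)/(t^2 - 15*t + 56)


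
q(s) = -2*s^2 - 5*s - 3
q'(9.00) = -41.00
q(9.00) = -210.00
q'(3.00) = -17.00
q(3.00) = -36.00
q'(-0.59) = -2.64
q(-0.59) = -0.75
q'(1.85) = -12.40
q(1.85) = -19.10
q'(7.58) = -35.32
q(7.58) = -155.81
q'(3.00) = -17.00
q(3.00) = -36.00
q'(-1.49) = 0.96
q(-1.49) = 0.01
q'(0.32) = -6.28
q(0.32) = -4.80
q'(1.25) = -10.00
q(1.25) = -12.38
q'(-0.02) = -4.92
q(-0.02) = -2.90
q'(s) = -4*s - 5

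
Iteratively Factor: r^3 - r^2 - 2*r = (r - 2)*(r^2 + r) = r*(r - 2)*(r + 1)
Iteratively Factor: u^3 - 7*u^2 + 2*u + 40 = (u - 4)*(u^2 - 3*u - 10) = (u - 5)*(u - 4)*(u + 2)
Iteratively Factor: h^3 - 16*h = (h - 4)*(h^2 + 4*h) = (h - 4)*(h + 4)*(h)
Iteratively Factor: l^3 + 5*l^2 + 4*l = (l + 4)*(l^2 + l) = (l + 1)*(l + 4)*(l)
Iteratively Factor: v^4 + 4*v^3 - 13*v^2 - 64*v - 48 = (v - 4)*(v^3 + 8*v^2 + 19*v + 12) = (v - 4)*(v + 3)*(v^2 + 5*v + 4) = (v - 4)*(v + 3)*(v + 4)*(v + 1)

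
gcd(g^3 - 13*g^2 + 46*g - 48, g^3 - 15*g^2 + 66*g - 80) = g^2 - 10*g + 16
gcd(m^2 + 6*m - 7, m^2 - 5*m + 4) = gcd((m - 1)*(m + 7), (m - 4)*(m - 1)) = m - 1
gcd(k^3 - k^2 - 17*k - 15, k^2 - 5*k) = k - 5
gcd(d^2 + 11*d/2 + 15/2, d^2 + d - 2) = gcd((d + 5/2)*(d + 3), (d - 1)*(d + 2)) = 1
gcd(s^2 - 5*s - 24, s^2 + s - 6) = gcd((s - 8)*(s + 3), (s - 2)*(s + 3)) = s + 3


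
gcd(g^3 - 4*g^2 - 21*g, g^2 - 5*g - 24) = g + 3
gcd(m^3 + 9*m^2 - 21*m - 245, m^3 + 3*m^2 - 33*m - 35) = m^2 + 2*m - 35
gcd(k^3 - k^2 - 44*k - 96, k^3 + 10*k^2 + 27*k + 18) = k + 3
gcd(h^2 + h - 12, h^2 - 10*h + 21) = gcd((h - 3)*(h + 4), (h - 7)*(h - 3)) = h - 3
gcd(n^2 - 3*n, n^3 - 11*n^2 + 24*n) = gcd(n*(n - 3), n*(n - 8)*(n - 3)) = n^2 - 3*n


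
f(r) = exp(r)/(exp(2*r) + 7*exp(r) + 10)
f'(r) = (-2*exp(2*r) - 7*exp(r))*exp(r)/(exp(2*r) + 7*exp(r) + 10)^2 + exp(r)/(exp(2*r) + 7*exp(r) + 10) = (10 - exp(2*r))*exp(r)/(exp(4*r) + 14*exp(3*r) + 69*exp(2*r) + 140*exp(r) + 100)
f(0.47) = 0.07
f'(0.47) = 0.02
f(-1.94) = 0.01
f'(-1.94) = 0.01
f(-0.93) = 0.03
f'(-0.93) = 0.02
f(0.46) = 0.07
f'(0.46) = 0.02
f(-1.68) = 0.02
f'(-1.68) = 0.01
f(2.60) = 0.05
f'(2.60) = -0.03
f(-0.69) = 0.04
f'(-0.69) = 0.03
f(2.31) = 0.06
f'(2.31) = -0.03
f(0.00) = 0.06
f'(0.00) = 0.03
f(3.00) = 0.04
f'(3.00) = -0.03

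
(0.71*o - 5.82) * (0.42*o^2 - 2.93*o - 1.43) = 0.2982*o^3 - 4.5247*o^2 + 16.0373*o + 8.3226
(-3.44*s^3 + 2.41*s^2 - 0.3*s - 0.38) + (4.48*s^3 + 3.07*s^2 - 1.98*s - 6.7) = 1.04*s^3 + 5.48*s^2 - 2.28*s - 7.08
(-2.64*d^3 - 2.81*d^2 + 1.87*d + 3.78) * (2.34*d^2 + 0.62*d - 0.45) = -6.1776*d^5 - 8.2122*d^4 + 3.8216*d^3 + 11.2691*d^2 + 1.5021*d - 1.701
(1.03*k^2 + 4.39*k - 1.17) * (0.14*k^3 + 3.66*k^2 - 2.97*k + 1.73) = 0.1442*k^5 + 4.3844*k^4 + 12.8445*k^3 - 15.5386*k^2 + 11.0696*k - 2.0241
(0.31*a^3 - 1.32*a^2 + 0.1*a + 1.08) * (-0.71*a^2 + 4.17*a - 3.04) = -0.2201*a^5 + 2.2299*a^4 - 6.5178*a^3 + 3.663*a^2 + 4.1996*a - 3.2832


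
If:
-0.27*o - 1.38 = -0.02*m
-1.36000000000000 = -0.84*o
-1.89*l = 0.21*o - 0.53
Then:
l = 0.10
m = 90.86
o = 1.62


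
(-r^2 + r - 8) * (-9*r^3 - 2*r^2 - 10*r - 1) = 9*r^5 - 7*r^4 + 80*r^3 + 7*r^2 + 79*r + 8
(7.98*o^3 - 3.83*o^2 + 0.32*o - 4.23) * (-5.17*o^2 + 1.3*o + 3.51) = -41.2566*o^5 + 30.1751*o^4 + 21.3764*o^3 + 8.8418*o^2 - 4.3758*o - 14.8473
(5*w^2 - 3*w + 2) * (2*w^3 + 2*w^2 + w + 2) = 10*w^5 + 4*w^4 + 3*w^3 + 11*w^2 - 4*w + 4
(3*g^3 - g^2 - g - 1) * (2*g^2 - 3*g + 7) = 6*g^5 - 11*g^4 + 22*g^3 - 6*g^2 - 4*g - 7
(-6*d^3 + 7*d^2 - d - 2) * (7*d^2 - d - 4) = -42*d^5 + 55*d^4 + 10*d^3 - 41*d^2 + 6*d + 8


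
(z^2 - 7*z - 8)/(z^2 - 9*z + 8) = (z + 1)/(z - 1)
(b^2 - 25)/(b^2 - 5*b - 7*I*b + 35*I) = (b + 5)/(b - 7*I)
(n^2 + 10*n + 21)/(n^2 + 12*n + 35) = (n + 3)/(n + 5)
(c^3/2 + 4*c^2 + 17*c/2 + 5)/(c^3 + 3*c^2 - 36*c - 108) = (c^3 + 8*c^2 + 17*c + 10)/(2*(c^3 + 3*c^2 - 36*c - 108))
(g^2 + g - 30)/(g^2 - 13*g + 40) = (g + 6)/(g - 8)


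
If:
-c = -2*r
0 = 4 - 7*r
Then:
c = 8/7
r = 4/7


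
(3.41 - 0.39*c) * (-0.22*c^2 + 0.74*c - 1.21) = 0.0858*c^3 - 1.0388*c^2 + 2.9953*c - 4.1261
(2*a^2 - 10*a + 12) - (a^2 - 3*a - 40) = a^2 - 7*a + 52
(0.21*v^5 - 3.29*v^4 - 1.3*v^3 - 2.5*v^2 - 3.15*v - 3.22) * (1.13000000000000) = 0.2373*v^5 - 3.7177*v^4 - 1.469*v^3 - 2.825*v^2 - 3.5595*v - 3.6386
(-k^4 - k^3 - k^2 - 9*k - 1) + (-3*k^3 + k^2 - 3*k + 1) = -k^4 - 4*k^3 - 12*k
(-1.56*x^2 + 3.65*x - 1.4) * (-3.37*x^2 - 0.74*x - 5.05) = 5.2572*x^4 - 11.1461*x^3 + 9.895*x^2 - 17.3965*x + 7.07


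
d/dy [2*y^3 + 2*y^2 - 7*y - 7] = 6*y^2 + 4*y - 7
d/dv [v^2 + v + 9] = 2*v + 1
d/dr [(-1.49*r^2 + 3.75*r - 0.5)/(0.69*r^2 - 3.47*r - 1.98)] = (2.5828*r^2 + 6.5904*r - 9.16)/(0.4761*r^4 - 4.7886*r^3 + 9.3085*r^2 + 13.7412*r + 3.9204)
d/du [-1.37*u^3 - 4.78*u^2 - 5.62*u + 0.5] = -4.11*u^2 - 9.56*u - 5.62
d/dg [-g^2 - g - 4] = -2*g - 1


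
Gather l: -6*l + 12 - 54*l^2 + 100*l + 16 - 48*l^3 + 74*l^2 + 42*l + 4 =-48*l^3 + 20*l^2 + 136*l + 32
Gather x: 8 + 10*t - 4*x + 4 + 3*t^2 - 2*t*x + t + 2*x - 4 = 3*t^2 + 11*t + x*(-2*t - 2) + 8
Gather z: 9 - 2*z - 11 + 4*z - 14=2*z - 16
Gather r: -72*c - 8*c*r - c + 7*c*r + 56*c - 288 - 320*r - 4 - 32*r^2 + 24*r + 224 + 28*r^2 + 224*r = -17*c - 4*r^2 + r*(-c - 72) - 68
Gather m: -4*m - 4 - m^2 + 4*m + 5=1 - m^2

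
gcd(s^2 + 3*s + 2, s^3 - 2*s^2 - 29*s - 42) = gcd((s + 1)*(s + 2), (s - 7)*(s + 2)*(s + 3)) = s + 2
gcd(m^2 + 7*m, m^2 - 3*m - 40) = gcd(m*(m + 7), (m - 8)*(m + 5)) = 1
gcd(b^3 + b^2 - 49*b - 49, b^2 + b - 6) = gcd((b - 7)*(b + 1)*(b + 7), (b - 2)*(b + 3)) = 1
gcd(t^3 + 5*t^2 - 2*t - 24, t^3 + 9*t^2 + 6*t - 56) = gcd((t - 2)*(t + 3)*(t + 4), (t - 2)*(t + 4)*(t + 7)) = t^2 + 2*t - 8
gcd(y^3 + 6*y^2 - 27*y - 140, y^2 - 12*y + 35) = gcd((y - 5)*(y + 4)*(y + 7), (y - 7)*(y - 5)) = y - 5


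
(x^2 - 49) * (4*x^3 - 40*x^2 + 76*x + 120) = 4*x^5 - 40*x^4 - 120*x^3 + 2080*x^2 - 3724*x - 5880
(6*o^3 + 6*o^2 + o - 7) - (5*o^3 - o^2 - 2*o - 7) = o^3 + 7*o^2 + 3*o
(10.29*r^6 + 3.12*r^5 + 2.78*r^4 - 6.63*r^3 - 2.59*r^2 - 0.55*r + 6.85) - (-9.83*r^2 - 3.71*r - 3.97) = 10.29*r^6 + 3.12*r^5 + 2.78*r^4 - 6.63*r^3 + 7.24*r^2 + 3.16*r + 10.82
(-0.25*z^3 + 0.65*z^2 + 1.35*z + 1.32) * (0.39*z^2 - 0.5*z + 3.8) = -0.0975*z^5 + 0.3785*z^4 - 0.7485*z^3 + 2.3098*z^2 + 4.47*z + 5.016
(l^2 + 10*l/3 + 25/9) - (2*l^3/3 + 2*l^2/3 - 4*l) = -2*l^3/3 + l^2/3 + 22*l/3 + 25/9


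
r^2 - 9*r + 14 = (r - 7)*(r - 2)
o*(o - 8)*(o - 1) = o^3 - 9*o^2 + 8*o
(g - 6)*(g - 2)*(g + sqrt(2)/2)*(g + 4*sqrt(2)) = g^4 - 8*g^3 + 9*sqrt(2)*g^3/2 - 36*sqrt(2)*g^2 + 16*g^2 - 32*g + 54*sqrt(2)*g + 48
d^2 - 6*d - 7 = (d - 7)*(d + 1)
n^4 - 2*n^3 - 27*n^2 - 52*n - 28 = (n - 7)*(n + 1)*(n + 2)^2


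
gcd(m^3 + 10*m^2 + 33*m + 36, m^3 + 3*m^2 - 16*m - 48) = m^2 + 7*m + 12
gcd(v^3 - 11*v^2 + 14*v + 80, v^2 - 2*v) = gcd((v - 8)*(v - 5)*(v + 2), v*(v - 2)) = 1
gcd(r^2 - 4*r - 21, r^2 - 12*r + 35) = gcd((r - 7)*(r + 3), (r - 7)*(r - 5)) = r - 7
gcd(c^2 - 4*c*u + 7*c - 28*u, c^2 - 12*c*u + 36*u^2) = 1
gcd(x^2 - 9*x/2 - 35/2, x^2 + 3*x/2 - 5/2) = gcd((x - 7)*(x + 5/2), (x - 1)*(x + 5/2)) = x + 5/2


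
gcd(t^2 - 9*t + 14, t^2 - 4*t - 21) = t - 7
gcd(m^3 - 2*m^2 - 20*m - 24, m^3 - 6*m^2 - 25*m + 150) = m - 6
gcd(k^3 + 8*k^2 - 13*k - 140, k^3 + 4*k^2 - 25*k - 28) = k^2 + 3*k - 28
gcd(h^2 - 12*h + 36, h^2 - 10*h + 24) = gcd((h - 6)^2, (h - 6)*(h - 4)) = h - 6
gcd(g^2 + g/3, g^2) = g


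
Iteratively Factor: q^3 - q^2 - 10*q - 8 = (q - 4)*(q^2 + 3*q + 2) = (q - 4)*(q + 1)*(q + 2)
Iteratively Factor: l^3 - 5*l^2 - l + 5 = (l - 1)*(l^2 - 4*l - 5) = (l - 1)*(l + 1)*(l - 5)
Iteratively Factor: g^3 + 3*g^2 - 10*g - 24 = (g + 4)*(g^2 - g - 6) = (g + 2)*(g + 4)*(g - 3)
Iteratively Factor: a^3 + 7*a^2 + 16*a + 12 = (a + 3)*(a^2 + 4*a + 4) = (a + 2)*(a + 3)*(a + 2)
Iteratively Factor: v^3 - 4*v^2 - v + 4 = (v - 4)*(v^2 - 1) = (v - 4)*(v - 1)*(v + 1)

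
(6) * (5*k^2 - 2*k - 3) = 30*k^2 - 12*k - 18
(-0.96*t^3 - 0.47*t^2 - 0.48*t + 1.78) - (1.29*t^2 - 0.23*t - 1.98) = -0.96*t^3 - 1.76*t^2 - 0.25*t + 3.76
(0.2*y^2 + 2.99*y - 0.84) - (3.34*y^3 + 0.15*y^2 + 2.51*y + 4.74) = -3.34*y^3 + 0.05*y^2 + 0.48*y - 5.58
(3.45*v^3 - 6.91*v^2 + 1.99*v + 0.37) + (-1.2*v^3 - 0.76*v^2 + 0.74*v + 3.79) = 2.25*v^3 - 7.67*v^2 + 2.73*v + 4.16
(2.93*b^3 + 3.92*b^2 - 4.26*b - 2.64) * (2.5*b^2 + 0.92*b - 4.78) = 7.325*b^5 + 12.4956*b^4 - 21.049*b^3 - 29.2568*b^2 + 17.934*b + 12.6192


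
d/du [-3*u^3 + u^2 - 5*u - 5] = -9*u^2 + 2*u - 5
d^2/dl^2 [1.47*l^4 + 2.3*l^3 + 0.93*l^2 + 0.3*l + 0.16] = 17.64*l^2 + 13.8*l + 1.86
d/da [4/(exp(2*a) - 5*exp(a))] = 4*(5 - 2*exp(a))*exp(-a)/(exp(a) - 5)^2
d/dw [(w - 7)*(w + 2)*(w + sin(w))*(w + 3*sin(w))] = (w - 7)*(w + 2)*(w + sin(w))*(3*cos(w) + 1) + (w - 7)*(w + 2)*(w + 3*sin(w))*(cos(w) + 1) + (w - 7)*(w + sin(w))*(w + 3*sin(w)) + (w + 2)*(w + sin(w))*(w + 3*sin(w))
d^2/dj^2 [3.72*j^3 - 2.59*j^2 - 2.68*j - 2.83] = 22.32*j - 5.18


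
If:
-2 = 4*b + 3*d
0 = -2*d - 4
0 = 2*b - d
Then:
No Solution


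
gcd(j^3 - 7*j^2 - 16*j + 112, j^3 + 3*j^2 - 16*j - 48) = j^2 - 16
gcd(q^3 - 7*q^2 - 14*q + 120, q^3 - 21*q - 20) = q^2 - q - 20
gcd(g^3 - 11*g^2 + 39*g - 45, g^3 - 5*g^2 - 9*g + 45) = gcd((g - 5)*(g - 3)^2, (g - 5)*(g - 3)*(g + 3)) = g^2 - 8*g + 15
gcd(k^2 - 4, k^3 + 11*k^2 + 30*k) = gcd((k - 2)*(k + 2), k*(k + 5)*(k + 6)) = 1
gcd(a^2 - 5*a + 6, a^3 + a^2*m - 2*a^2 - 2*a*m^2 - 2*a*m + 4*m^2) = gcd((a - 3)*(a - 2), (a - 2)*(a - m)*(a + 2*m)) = a - 2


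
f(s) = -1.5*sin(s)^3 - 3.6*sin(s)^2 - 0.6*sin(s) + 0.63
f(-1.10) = -0.63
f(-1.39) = -0.84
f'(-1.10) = 1.02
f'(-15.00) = -1.66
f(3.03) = 0.52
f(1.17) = -4.15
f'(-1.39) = 0.38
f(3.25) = 0.65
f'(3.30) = -0.42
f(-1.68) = -0.86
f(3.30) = 0.64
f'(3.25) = -0.13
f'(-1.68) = -0.23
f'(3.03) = 1.45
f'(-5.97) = -3.09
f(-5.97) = 0.06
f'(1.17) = -4.31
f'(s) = -4.5*sin(s)^2*cos(s) - 7.2*sin(s)*cos(s) - 0.6*cos(s)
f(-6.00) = 0.15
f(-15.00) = -0.09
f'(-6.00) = -2.85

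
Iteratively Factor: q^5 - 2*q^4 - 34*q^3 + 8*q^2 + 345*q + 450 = (q + 2)*(q^4 - 4*q^3 - 26*q^2 + 60*q + 225) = (q + 2)*(q + 3)*(q^3 - 7*q^2 - 5*q + 75) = (q + 2)*(q + 3)^2*(q^2 - 10*q + 25) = (q - 5)*(q + 2)*(q + 3)^2*(q - 5)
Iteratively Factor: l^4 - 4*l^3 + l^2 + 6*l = (l + 1)*(l^3 - 5*l^2 + 6*l) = (l - 3)*(l + 1)*(l^2 - 2*l) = l*(l - 3)*(l + 1)*(l - 2)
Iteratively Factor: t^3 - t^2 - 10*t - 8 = (t + 1)*(t^2 - 2*t - 8) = (t + 1)*(t + 2)*(t - 4)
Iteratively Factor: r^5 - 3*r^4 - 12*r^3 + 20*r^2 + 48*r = (r - 3)*(r^4 - 12*r^2 - 16*r) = r*(r - 3)*(r^3 - 12*r - 16) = r*(r - 3)*(r + 2)*(r^2 - 2*r - 8) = r*(r - 3)*(r + 2)^2*(r - 4)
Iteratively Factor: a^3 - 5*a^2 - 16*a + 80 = (a - 4)*(a^2 - a - 20) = (a - 4)*(a + 4)*(a - 5)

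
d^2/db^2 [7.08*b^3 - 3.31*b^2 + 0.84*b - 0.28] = 42.48*b - 6.62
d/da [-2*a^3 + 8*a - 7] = 8 - 6*a^2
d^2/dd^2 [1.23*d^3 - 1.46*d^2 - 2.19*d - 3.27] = 7.38*d - 2.92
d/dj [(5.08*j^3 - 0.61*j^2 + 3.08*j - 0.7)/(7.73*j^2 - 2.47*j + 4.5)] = (39.2684*j^4 - 25.0952*j^3 + 46.2783*j^2 + 5.332*j + 12.131)/(59.7529*j^4 - 38.1862*j^3 + 75.6709*j^2 - 22.23*j + 20.25)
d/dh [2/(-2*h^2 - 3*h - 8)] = 2*(4*h + 3)/(2*h^2 + 3*h + 8)^2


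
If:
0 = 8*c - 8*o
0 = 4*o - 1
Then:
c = 1/4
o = 1/4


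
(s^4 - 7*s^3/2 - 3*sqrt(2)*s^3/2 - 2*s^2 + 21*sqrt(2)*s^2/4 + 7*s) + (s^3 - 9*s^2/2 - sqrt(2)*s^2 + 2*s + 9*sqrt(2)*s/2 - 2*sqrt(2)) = s^4 - 5*s^3/2 - 3*sqrt(2)*s^3/2 - 13*s^2/2 + 17*sqrt(2)*s^2/4 + 9*sqrt(2)*s/2 + 9*s - 2*sqrt(2)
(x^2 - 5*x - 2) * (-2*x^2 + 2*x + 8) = -2*x^4 + 12*x^3 + 2*x^2 - 44*x - 16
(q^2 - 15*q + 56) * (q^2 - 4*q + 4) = q^4 - 19*q^3 + 120*q^2 - 284*q + 224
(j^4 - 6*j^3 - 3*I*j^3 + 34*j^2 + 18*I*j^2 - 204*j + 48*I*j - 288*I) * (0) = 0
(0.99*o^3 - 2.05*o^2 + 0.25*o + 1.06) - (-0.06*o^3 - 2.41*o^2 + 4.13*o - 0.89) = 1.05*o^3 + 0.36*o^2 - 3.88*o + 1.95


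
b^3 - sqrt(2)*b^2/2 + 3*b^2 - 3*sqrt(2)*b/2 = b*(b + 3)*(b - sqrt(2)/2)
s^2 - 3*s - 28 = (s - 7)*(s + 4)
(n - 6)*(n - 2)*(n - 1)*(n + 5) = n^4 - 4*n^3 - 25*n^2 + 88*n - 60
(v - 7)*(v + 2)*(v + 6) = v^3 + v^2 - 44*v - 84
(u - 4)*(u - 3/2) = u^2 - 11*u/2 + 6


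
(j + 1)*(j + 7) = j^2 + 8*j + 7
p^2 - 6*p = p*(p - 6)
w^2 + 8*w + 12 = (w + 2)*(w + 6)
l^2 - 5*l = l*(l - 5)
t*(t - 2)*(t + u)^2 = t^4 + 2*t^3*u - 2*t^3 + t^2*u^2 - 4*t^2*u - 2*t*u^2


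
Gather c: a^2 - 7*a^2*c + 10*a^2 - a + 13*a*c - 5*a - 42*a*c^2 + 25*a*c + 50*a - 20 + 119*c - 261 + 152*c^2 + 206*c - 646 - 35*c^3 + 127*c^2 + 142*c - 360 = 11*a^2 + 44*a - 35*c^3 + c^2*(279 - 42*a) + c*(-7*a^2 + 38*a + 467) - 1287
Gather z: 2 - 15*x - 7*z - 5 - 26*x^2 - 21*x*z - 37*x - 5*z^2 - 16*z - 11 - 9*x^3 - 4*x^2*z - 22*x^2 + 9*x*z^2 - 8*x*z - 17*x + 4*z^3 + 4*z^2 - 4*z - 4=-9*x^3 - 48*x^2 - 69*x + 4*z^3 + z^2*(9*x - 1) + z*(-4*x^2 - 29*x - 27) - 18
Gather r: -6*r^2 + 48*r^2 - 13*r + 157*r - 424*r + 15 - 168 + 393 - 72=42*r^2 - 280*r + 168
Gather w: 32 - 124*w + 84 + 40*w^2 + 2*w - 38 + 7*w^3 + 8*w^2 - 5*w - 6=7*w^3 + 48*w^2 - 127*w + 72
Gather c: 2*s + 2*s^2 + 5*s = 2*s^2 + 7*s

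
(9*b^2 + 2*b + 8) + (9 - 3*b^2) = 6*b^2 + 2*b + 17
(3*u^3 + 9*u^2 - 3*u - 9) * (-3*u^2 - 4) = -9*u^5 - 27*u^4 - 3*u^3 - 9*u^2 + 12*u + 36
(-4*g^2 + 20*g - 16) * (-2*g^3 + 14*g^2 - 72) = 8*g^5 - 96*g^4 + 312*g^3 + 64*g^2 - 1440*g + 1152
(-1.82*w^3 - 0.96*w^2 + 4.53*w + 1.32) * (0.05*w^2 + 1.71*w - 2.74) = -0.091*w^5 - 3.1602*w^4 + 3.5717*w^3 + 10.4427*w^2 - 10.155*w - 3.6168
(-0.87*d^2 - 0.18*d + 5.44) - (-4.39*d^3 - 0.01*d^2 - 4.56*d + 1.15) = 4.39*d^3 - 0.86*d^2 + 4.38*d + 4.29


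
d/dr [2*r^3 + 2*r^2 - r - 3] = 6*r^2 + 4*r - 1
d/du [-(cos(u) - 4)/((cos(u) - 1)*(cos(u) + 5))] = (sin(u)^2 + 8*cos(u) + 10)*sin(u)/((cos(u) - 1)^2*(cos(u) + 5)^2)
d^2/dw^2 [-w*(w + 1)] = -2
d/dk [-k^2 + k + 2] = 1 - 2*k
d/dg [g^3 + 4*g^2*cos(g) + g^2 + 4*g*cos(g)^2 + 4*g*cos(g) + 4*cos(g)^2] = -4*g^2*sin(g) + 3*g^2 - 4*g*sin(g) - 4*g*sin(2*g) + 8*g*cos(g) + 2*g - 4*sin(2*g) + 4*cos(g)^2 + 4*cos(g)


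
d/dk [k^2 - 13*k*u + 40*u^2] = 2*k - 13*u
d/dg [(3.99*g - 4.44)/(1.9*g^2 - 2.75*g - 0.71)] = (-7.581*g^2 + 16.872*g - 15.0429)/(3.61*g^4 - 10.45*g^3 + 4.8645*g^2 + 3.905*g + 0.5041)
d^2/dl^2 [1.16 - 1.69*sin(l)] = 1.69*sin(l)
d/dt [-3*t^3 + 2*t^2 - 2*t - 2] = -9*t^2 + 4*t - 2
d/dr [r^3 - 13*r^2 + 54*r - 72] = 3*r^2 - 26*r + 54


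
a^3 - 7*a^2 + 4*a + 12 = (a - 6)*(a - 2)*(a + 1)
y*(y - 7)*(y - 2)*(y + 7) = y^4 - 2*y^3 - 49*y^2 + 98*y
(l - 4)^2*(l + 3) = l^3 - 5*l^2 - 8*l + 48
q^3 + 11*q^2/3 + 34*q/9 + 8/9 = (q + 1/3)*(q + 4/3)*(q + 2)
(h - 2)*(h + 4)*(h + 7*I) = h^3 + 2*h^2 + 7*I*h^2 - 8*h + 14*I*h - 56*I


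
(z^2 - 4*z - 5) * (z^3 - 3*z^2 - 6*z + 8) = z^5 - 7*z^4 + z^3 + 47*z^2 - 2*z - 40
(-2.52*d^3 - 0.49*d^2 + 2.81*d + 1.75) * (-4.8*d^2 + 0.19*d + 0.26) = 12.096*d^5 + 1.8732*d^4 - 14.2363*d^3 - 7.9935*d^2 + 1.0631*d + 0.455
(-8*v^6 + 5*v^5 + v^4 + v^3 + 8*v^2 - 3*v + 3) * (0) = 0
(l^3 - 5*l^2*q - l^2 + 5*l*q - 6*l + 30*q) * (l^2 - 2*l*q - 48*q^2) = l^5 - 7*l^4*q - l^4 - 38*l^3*q^2 + 7*l^3*q - 6*l^3 + 240*l^2*q^3 + 38*l^2*q^2 + 42*l^2*q - 240*l*q^3 + 228*l*q^2 - 1440*q^3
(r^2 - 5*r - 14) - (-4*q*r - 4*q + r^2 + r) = 4*q*r + 4*q - 6*r - 14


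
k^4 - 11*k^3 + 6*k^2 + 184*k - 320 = (k - 8)*(k - 5)*(k - 2)*(k + 4)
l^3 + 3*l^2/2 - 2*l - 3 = (l + 3/2)*(l - sqrt(2))*(l + sqrt(2))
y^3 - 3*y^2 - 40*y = y*(y - 8)*(y + 5)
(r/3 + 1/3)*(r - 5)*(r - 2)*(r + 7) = r^4/3 + r^3/3 - 13*r^2 + 31*r/3 + 70/3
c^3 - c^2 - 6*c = c*(c - 3)*(c + 2)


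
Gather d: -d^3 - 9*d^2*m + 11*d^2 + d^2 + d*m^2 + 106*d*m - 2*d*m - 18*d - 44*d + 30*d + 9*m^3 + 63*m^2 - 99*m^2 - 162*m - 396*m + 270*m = -d^3 + d^2*(12 - 9*m) + d*(m^2 + 104*m - 32) + 9*m^3 - 36*m^2 - 288*m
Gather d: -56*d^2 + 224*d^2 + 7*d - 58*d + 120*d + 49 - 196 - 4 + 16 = 168*d^2 + 69*d - 135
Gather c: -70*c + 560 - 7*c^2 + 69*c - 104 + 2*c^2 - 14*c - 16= -5*c^2 - 15*c + 440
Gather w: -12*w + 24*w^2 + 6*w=24*w^2 - 6*w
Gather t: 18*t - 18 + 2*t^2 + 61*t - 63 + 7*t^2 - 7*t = 9*t^2 + 72*t - 81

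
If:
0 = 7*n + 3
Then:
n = -3/7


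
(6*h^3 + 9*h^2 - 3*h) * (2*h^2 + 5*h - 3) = 12*h^5 + 48*h^4 + 21*h^3 - 42*h^2 + 9*h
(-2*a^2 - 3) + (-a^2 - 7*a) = -3*a^2 - 7*a - 3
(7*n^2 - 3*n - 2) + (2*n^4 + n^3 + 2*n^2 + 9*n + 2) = 2*n^4 + n^3 + 9*n^2 + 6*n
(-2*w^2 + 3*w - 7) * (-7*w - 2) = 14*w^3 - 17*w^2 + 43*w + 14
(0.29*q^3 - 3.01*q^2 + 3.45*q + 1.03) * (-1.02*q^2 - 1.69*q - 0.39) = -0.2958*q^5 + 2.5801*q^4 + 1.4548*q^3 - 5.7072*q^2 - 3.0862*q - 0.4017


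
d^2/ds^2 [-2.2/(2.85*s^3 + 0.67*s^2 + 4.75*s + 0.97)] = ((37.62*s + 2.948)*(2.85*s^3 + 0.67*s^2 + 4.75*s + 0.97) - 2.2*(8.55*s^2 + 1.34*s + 4.75)*(17.1*s^2 + 2.68*s + 9.5))/(2.85*s^3 + 0.67*s^2 + 4.75*s + 0.97)^3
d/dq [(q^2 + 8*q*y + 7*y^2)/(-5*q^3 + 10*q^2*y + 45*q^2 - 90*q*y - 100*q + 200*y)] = (-2*(q + 4*y)*(q^3 - 2*q^2*y - 9*q^2 + 18*q*y + 20*q - 40*y) + (q^2 + 8*q*y + 7*y^2)*(3*q^2 - 4*q*y - 18*q + 18*y + 20))/(5*(q^3 - 2*q^2*y - 9*q^2 + 18*q*y + 20*q - 40*y)^2)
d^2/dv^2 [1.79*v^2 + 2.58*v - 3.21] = 3.58000000000000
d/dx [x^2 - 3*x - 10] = 2*x - 3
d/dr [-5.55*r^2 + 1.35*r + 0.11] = 1.35 - 11.1*r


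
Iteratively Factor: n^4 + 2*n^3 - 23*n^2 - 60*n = (n + 3)*(n^3 - n^2 - 20*n) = (n + 3)*(n + 4)*(n^2 - 5*n) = (n - 5)*(n + 3)*(n + 4)*(n)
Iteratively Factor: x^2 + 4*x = (x + 4)*(x)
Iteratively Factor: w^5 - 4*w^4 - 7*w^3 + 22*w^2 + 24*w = (w + 2)*(w^4 - 6*w^3 + 5*w^2 + 12*w) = (w - 3)*(w + 2)*(w^3 - 3*w^2 - 4*w) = (w - 4)*(w - 3)*(w + 2)*(w^2 + w) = (w - 4)*(w - 3)*(w + 1)*(w + 2)*(w)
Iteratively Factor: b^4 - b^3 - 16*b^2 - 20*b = (b)*(b^3 - b^2 - 16*b - 20) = b*(b + 2)*(b^2 - 3*b - 10) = b*(b + 2)^2*(b - 5)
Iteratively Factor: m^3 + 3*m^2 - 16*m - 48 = (m + 4)*(m^2 - m - 12) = (m + 3)*(m + 4)*(m - 4)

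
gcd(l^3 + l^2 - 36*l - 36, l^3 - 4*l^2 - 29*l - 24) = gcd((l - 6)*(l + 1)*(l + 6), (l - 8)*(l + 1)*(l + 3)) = l + 1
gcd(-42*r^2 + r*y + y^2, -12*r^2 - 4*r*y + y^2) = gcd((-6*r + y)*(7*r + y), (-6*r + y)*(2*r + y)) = -6*r + y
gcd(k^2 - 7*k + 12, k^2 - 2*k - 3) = k - 3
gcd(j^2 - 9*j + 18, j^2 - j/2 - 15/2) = j - 3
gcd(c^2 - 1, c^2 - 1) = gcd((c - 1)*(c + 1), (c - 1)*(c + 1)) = c^2 - 1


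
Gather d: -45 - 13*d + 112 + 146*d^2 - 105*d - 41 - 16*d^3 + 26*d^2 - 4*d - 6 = -16*d^3 + 172*d^2 - 122*d + 20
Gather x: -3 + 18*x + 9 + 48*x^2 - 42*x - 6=48*x^2 - 24*x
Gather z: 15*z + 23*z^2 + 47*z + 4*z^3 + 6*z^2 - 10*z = 4*z^3 + 29*z^2 + 52*z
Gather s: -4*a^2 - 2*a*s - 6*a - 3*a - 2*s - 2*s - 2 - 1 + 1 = -4*a^2 - 9*a + s*(-2*a - 4) - 2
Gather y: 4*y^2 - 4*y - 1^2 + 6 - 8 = 4*y^2 - 4*y - 3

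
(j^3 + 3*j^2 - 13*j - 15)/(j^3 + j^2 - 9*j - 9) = (j + 5)/(j + 3)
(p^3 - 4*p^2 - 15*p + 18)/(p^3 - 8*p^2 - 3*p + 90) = (p - 1)/(p - 5)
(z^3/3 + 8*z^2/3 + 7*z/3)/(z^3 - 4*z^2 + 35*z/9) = 3*(z^2 + 8*z + 7)/(9*z^2 - 36*z + 35)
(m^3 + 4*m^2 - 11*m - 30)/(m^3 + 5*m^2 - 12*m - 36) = (m + 5)/(m + 6)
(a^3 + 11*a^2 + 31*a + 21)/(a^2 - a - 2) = (a^2 + 10*a + 21)/(a - 2)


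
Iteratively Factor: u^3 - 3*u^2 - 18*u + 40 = (u + 4)*(u^2 - 7*u + 10) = (u - 2)*(u + 4)*(u - 5)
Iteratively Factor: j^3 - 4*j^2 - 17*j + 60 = (j - 5)*(j^2 + j - 12) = (j - 5)*(j - 3)*(j + 4)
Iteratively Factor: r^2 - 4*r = (r - 4)*(r)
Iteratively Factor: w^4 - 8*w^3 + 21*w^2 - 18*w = (w - 3)*(w^3 - 5*w^2 + 6*w) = (w - 3)^2*(w^2 - 2*w) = (w - 3)^2*(w - 2)*(w)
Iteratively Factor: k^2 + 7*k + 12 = (k + 3)*(k + 4)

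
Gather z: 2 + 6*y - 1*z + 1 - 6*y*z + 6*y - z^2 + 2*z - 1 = 12*y - z^2 + z*(1 - 6*y) + 2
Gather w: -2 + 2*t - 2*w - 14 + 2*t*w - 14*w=2*t + w*(2*t - 16) - 16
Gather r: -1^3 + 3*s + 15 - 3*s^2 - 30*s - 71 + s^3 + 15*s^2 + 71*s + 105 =s^3 + 12*s^2 + 44*s + 48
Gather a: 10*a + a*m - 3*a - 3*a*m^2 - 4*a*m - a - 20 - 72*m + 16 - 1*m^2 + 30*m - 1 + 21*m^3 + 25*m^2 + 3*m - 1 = a*(-3*m^2 - 3*m + 6) + 21*m^3 + 24*m^2 - 39*m - 6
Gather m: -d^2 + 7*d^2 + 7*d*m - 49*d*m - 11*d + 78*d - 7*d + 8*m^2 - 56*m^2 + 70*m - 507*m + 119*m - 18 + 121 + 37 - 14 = 6*d^2 + 60*d - 48*m^2 + m*(-42*d - 318) + 126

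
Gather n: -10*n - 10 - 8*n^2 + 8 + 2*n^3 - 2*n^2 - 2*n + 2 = 2*n^3 - 10*n^2 - 12*n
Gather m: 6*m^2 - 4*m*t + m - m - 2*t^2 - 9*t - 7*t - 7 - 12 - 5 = 6*m^2 - 4*m*t - 2*t^2 - 16*t - 24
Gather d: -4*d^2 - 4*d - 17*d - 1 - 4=-4*d^2 - 21*d - 5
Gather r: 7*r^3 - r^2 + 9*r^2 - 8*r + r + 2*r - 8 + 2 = 7*r^3 + 8*r^2 - 5*r - 6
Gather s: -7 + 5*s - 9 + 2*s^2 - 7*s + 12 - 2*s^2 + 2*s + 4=0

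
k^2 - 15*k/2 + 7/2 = (k - 7)*(k - 1/2)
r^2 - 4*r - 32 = (r - 8)*(r + 4)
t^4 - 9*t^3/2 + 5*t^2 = t^2*(t - 5/2)*(t - 2)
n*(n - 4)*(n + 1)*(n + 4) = n^4 + n^3 - 16*n^2 - 16*n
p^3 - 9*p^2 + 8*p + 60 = (p - 6)*(p - 5)*(p + 2)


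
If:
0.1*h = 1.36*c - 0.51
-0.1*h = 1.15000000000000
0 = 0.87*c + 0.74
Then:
No Solution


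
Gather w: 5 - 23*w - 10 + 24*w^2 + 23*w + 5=24*w^2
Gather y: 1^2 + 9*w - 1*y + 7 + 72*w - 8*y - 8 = 81*w - 9*y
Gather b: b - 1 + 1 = b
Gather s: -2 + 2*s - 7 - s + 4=s - 5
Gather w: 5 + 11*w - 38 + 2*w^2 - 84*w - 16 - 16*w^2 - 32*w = -14*w^2 - 105*w - 49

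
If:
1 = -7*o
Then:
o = -1/7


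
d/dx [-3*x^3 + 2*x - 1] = 2 - 9*x^2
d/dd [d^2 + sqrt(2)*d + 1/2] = 2*d + sqrt(2)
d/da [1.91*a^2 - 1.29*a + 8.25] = 3.82*a - 1.29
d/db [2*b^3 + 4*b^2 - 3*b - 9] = 6*b^2 + 8*b - 3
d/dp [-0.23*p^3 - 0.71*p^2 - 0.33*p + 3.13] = -0.69*p^2 - 1.42*p - 0.33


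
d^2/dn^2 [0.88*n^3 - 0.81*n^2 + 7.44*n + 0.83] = 5.28*n - 1.62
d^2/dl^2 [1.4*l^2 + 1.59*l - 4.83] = 2.80000000000000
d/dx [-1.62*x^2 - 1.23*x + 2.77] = -3.24*x - 1.23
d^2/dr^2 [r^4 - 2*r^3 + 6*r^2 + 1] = 12*r^2 - 12*r + 12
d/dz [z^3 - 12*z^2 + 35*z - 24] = 3*z^2 - 24*z + 35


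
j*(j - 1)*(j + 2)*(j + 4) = j^4 + 5*j^3 + 2*j^2 - 8*j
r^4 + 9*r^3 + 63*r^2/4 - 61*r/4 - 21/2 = (r - 1)*(r + 1/2)*(r + 7/2)*(r + 6)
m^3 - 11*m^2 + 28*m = m*(m - 7)*(m - 4)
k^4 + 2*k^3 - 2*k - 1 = (k - 1)*(k + 1)^3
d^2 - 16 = (d - 4)*(d + 4)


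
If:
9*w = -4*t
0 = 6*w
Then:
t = 0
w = 0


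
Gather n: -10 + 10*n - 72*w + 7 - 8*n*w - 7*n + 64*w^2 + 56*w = n*(3 - 8*w) + 64*w^2 - 16*w - 3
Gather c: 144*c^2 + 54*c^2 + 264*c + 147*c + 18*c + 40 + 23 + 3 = 198*c^2 + 429*c + 66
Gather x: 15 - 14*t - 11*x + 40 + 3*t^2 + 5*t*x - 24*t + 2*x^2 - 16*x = 3*t^2 - 38*t + 2*x^2 + x*(5*t - 27) + 55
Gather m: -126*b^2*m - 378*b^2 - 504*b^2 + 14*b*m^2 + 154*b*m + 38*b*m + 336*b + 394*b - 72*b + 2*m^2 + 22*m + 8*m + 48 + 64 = -882*b^2 + 658*b + m^2*(14*b + 2) + m*(-126*b^2 + 192*b + 30) + 112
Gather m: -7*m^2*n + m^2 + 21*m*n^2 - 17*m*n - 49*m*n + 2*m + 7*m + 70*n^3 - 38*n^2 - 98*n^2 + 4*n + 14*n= m^2*(1 - 7*n) + m*(21*n^2 - 66*n + 9) + 70*n^3 - 136*n^2 + 18*n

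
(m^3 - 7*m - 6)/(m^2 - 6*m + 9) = (m^2 + 3*m + 2)/(m - 3)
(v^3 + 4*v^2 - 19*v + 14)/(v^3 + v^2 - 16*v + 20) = (v^2 + 6*v - 7)/(v^2 + 3*v - 10)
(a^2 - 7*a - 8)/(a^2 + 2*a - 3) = (a^2 - 7*a - 8)/(a^2 + 2*a - 3)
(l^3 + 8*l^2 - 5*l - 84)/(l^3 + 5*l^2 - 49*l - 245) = (l^2 + l - 12)/(l^2 - 2*l - 35)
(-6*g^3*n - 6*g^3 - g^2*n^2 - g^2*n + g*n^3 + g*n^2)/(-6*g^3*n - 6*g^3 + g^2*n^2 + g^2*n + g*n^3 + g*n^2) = (6*g^2 + g*n - n^2)/(6*g^2 - g*n - n^2)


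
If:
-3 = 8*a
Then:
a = -3/8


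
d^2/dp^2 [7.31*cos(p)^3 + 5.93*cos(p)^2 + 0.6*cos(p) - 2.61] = -6.0825*cos(p) - 11.86*cos(2*p) - 16.4475*cos(3*p)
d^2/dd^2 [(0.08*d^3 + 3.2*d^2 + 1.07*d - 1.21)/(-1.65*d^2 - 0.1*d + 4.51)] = (-2.22044604925031e-16*d^5 + 1.4210854715202e-14*d^4 - 5.96239*d^3 - 122.89497*d^2 - 56.339778*d - 113.10915)/(4.492125*d^6 + 0.81675*d^5 - 36.785925*d^4 - 4.4639*d^3 + 100.548195*d^2 + 6.10203*d - 91.733851)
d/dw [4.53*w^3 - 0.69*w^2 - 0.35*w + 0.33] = 13.59*w^2 - 1.38*w - 0.35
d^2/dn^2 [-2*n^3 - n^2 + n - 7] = -12*n - 2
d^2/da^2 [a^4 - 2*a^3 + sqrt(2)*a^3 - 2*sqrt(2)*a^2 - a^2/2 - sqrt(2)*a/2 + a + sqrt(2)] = 12*a^2 - 12*a + 6*sqrt(2)*a - 4*sqrt(2) - 1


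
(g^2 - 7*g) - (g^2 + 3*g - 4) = 4 - 10*g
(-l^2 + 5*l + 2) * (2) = -2*l^2 + 10*l + 4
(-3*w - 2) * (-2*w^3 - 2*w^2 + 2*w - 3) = 6*w^4 + 10*w^3 - 2*w^2 + 5*w + 6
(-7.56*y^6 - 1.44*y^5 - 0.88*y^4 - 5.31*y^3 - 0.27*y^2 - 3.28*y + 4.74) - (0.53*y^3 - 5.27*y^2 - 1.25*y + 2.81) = -7.56*y^6 - 1.44*y^5 - 0.88*y^4 - 5.84*y^3 + 5.0*y^2 - 2.03*y + 1.93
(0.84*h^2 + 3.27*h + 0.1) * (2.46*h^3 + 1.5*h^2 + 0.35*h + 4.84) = 2.0664*h^5 + 9.3042*h^4 + 5.445*h^3 + 5.3601*h^2 + 15.8618*h + 0.484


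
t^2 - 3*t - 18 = (t - 6)*(t + 3)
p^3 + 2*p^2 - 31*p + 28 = (p - 4)*(p - 1)*(p + 7)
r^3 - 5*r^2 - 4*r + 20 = (r - 5)*(r - 2)*(r + 2)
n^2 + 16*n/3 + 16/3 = (n + 4/3)*(n + 4)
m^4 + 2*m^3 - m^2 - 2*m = m*(m - 1)*(m + 1)*(m + 2)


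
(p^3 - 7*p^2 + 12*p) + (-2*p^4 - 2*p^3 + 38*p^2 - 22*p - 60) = -2*p^4 - p^3 + 31*p^2 - 10*p - 60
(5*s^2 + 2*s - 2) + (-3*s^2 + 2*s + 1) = 2*s^2 + 4*s - 1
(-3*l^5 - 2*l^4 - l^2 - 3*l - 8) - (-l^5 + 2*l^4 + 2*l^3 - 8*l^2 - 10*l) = -2*l^5 - 4*l^4 - 2*l^3 + 7*l^2 + 7*l - 8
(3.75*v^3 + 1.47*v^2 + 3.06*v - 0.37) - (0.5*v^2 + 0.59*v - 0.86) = 3.75*v^3 + 0.97*v^2 + 2.47*v + 0.49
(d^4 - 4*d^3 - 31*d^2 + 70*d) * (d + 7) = d^5 + 3*d^4 - 59*d^3 - 147*d^2 + 490*d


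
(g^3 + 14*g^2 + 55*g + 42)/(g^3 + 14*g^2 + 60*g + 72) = (g^2 + 8*g + 7)/(g^2 + 8*g + 12)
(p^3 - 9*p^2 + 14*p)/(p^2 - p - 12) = p*(-p^2 + 9*p - 14)/(-p^2 + p + 12)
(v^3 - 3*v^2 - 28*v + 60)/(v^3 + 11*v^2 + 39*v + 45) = (v^2 - 8*v + 12)/(v^2 + 6*v + 9)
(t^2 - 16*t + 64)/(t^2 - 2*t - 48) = (t - 8)/(t + 6)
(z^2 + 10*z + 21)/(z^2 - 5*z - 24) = (z + 7)/(z - 8)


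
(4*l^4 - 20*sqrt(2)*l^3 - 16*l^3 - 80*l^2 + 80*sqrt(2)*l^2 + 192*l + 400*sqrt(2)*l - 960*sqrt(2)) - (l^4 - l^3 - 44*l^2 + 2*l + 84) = 3*l^4 - 20*sqrt(2)*l^3 - 15*l^3 - 36*l^2 + 80*sqrt(2)*l^2 + 190*l + 400*sqrt(2)*l - 960*sqrt(2) - 84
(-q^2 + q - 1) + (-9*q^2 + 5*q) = -10*q^2 + 6*q - 1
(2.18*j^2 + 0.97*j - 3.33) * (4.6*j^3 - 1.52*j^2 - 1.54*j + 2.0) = 10.028*j^5 + 1.1484*j^4 - 20.1496*j^3 + 7.9278*j^2 + 7.0682*j - 6.66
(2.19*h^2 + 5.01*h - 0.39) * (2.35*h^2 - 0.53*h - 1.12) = 5.1465*h^4 + 10.6128*h^3 - 6.0246*h^2 - 5.4045*h + 0.4368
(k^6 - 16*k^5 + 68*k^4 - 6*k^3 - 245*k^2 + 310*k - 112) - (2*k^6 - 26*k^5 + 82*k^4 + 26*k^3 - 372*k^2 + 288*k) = -k^6 + 10*k^5 - 14*k^4 - 32*k^3 + 127*k^2 + 22*k - 112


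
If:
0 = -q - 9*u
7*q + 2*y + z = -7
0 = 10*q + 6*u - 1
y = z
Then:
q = 3/28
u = -1/84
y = -31/12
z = -31/12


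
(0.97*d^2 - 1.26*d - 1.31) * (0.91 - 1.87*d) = -1.8139*d^3 + 3.2389*d^2 + 1.3031*d - 1.1921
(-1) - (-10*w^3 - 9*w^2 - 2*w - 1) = 10*w^3 + 9*w^2 + 2*w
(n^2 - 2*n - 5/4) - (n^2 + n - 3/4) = -3*n - 1/2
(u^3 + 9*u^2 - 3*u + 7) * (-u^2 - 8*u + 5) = -u^5 - 17*u^4 - 64*u^3 + 62*u^2 - 71*u + 35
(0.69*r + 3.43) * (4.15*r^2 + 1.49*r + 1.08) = 2.8635*r^3 + 15.2626*r^2 + 5.8559*r + 3.7044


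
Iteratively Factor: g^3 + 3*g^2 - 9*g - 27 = (g + 3)*(g^2 - 9) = (g - 3)*(g + 3)*(g + 3)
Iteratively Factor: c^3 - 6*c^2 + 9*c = (c)*(c^2 - 6*c + 9) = c*(c - 3)*(c - 3)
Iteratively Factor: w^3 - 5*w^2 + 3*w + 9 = (w - 3)*(w^2 - 2*w - 3) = (w - 3)*(w + 1)*(w - 3)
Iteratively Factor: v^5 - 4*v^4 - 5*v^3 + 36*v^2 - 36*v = (v - 2)*(v^4 - 2*v^3 - 9*v^2 + 18*v) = (v - 2)^2*(v^3 - 9*v) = v*(v - 2)^2*(v^2 - 9) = v*(v - 3)*(v - 2)^2*(v + 3)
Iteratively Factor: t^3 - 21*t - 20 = (t - 5)*(t^2 + 5*t + 4) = (t - 5)*(t + 4)*(t + 1)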